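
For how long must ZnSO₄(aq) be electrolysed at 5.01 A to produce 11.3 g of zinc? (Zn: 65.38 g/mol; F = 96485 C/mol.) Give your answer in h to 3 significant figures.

n(Zn) = 11.3 / 65.38 = 0.1728 mol
Zn²⁺ + 2e⁻ → Zn, so n(e⁻) = 2 × 0.1728 = 0.3456 mol
Q = 0.3456 × 96485 = 33350 C
t = Q / I = 33350 / 5.01 = 6657 s = 1.85 h

1.85 h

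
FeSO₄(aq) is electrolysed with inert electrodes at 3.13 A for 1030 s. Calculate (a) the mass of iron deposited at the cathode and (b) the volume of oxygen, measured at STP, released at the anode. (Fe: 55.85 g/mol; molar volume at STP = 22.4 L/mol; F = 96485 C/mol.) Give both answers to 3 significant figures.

0.933 g Fe; 0.187 L O₂

Q = 3.13 × 1030 = 3224 C; n(e⁻) = 3224 / 96485 = 0.03341 mol
Cathode: Fe²⁺ + 2e⁻ → Fe → n(Fe) = 0.03341/2 = 0.01671 mol → 0.933 g
Anode: 2H₂O → O₂ + 4H⁺ + 4e⁻ → n(O₂) = 0.03341/4 = 0.008353 mol → 0.187 L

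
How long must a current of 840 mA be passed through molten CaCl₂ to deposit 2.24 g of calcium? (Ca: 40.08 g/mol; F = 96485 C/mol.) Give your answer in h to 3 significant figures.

n(Ca) = 2.24 / 40.08 = 0.05589 mol
Ca²⁺ + 2e⁻ → Ca, so n(e⁻) = 2 × 0.05589 = 0.1118 mol
Q = 0.1118 × 96485 = 10790 C
t = Q / I = 10790 / 0.840 = 12850 s = 3.57 h

3.57 h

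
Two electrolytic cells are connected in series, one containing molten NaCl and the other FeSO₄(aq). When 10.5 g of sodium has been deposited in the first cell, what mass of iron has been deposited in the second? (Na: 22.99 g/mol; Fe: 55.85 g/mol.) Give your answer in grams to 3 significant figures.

12.8 g

n(Na) = 10.5 / 22.99 = 0.4567 mol
Na⁺ + e⁻ → Na, so n(e⁻) = 0.4567 mol
Since the cells are in series, n(e⁻) in the Fe cell is also 0.4567 mol.
Fe²⁺ + 2e⁻ → Fe, so n(Fe) = 0.4567 / 2 = 0.2284 mol
m(Fe) = 0.2284 × 55.85 = 12.8 g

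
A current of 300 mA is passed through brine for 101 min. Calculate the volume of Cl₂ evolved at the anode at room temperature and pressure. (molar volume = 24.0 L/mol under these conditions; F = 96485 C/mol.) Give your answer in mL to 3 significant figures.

226 mL

Q = It = 0.300 × 6060 = 1818 C
n(e⁻) = Q/F = 1818/96485 = 0.01884 mol
2Cl⁻ → Cl₂ + 2e⁻, so n(Cl₂) = 0.01884 / 2 = 0.009420 mol
V = 0.009420 × 24.0 = 0.2261 L
= 226 mL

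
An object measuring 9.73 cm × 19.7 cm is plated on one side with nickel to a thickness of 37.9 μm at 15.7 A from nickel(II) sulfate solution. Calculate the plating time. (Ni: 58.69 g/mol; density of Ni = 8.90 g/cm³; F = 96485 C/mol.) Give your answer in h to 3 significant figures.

Plated area = 9.73 × 19.7 = 191.7 cm²
Volume = 191.7 × 37.9×10⁻⁴ cm = 0.7265 cm³
m(Ni) = 0.7265 × 8.90 = 6.466 g
n(Ni) = 6.466 / 58.69 = 0.1102 mol; n(e⁻) = 2 × 0.1102 = 0.2204 mol
Q = 0.2204 × 96485 = 21270 C
t = 21270 / 15.7 = 1355 s = 0.376 h

0.376 h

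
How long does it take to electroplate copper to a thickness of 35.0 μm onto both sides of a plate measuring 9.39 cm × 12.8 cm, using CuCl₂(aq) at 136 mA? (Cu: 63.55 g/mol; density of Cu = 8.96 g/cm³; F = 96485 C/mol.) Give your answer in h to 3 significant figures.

46.8 h

Plated area = 2 × 9.39 × 12.8 = 240.4 cm²
Volume = 240.4 × 35.0×10⁻⁴ cm = 0.8414 cm³
m(Cu) = 0.8414 × 8.96 = 7.539 g
n(Cu) = 7.539 / 63.55 = 0.1186 mol; n(e⁻) = 2 × 0.1186 = 0.2372 mol
Q = 0.2372 × 96485 = 22890 C
t = 22890 / 0.136 = 1.683×10^5 s = 46.8 h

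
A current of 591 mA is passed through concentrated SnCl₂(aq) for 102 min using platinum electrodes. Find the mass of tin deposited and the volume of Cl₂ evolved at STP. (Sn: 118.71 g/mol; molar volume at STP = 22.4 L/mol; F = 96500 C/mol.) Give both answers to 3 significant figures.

Q = 0.591 × 6120 = 3617 C; n(e⁻) = 3617 / 96500 = 0.03748 mol
Cathode: Sn²⁺ + 2e⁻ → Sn → n(Sn) = 0.03748/2 = 0.01874 mol → 2.22 g
Anode: 2Cl⁻ → Cl₂ + 2e⁻ → n(Cl₂) = 0.03748/2 = 0.01874 mol → 0.420 L

2.22 g Sn; 0.420 L Cl₂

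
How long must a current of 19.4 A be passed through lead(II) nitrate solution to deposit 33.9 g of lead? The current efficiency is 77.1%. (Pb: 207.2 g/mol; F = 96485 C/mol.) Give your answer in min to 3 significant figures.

35.2 min

n(Pb) = 33.9 / 207.2 = 0.1636 mol
Pb²⁺ + 2e⁻ → Pb, so n(e⁻) = 2 × 0.1636 = 0.3272 mol
Q = 0.3272 × 96485 / 0.771 = 40950 C
t = Q / I = 40950 / 19.4 = 2111 s = 35.2 min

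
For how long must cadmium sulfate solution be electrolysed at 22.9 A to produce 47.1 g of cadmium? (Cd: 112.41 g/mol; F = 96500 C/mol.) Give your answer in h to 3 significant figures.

n(Cd) = 47.1 / 112.41 = 0.4190 mol
Cd²⁺ + 2e⁻ → Cd, so n(e⁻) = 2 × 0.4190 = 0.8380 mol
Q = 0.8380 × 96500 = 80870 C
t = Q / I = 80870 / 22.9 = 3531 s = 0.981 h

0.981 h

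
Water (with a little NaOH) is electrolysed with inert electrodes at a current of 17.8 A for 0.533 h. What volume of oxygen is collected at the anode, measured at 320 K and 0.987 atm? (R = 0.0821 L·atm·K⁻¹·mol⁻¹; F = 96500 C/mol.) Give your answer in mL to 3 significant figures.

2360 mL

Q = It = 17.8 × 1918.8 = 34150 C
n(e⁻) = Q/F = 34150/96500 = 0.3539 mol
2H₂O → O₂ + 4H⁺ + 4e⁻, so n(O₂) = 0.3539 / 4 = 0.08848 mol
V = nRT/P = 0.08848 × 0.0821 × 320 / 0.987 = 2.355 L
= 2360 mL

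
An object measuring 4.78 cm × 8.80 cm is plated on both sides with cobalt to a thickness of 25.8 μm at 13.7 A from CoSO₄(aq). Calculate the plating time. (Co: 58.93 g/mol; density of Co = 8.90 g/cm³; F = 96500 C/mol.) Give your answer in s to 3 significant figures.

462 s

Plated area = 2 × 4.78 × 8.80 = 84.13 cm²
Volume = 84.13 × 25.8×10⁻⁴ cm = 0.2171 cm³
m(Co) = 0.2171 × 8.90 = 1.932 g
n(Co) = 1.932 / 58.93 = 0.03278 mol; n(e⁻) = 2 × 0.03278 = 0.06556 mol
Q = 0.06556 × 96500 = 6327 C
t = 6327 / 13.7 = 461.8 s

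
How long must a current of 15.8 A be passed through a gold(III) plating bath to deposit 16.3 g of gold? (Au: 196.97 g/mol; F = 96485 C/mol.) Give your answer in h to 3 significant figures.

n(Au) = 16.3 / 196.97 = 0.08275 mol
Au³⁺ + 3e⁻ → Au, so n(e⁻) = 3 × 0.08275 = 0.2483 mol
Q = 0.2483 × 96485 = 23960 C
t = Q / I = 23960 / 15.8 = 1516 s = 0.421 h

0.421 h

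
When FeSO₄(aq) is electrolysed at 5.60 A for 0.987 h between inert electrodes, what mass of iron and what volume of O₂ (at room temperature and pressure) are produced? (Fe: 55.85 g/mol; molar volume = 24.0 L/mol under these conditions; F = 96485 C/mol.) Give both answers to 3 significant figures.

Q = 5.60 × 3553.2 = 19900 C; n(e⁻) = 19900 / 96485 = 0.2062 mol
Cathode: Fe²⁺ + 2e⁻ → Fe → n(Fe) = 0.2062/2 = 0.1031 mol → 5.76 g
Anode: 2H₂O → O₂ + 4H⁺ + 4e⁻ → n(O₂) = 0.2062/4 = 0.05155 mol → 1.24 L

5.76 g Fe; 1.24 L O₂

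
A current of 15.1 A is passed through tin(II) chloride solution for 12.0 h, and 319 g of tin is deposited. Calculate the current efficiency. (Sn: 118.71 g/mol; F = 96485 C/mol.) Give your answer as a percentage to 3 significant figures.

79.5%

Q = 15.1 × 43200 = 6.523×10^5 C
n(e⁻) = 6.523×10^5 / 96485 = 6.761 mol
Sn²⁺ + 2e⁻ → Sn, so theoretical n(Sn) = 3.381 mol → 401.4 g
Efficiency = 319 / 401.4 = 0.7947 = 79.5%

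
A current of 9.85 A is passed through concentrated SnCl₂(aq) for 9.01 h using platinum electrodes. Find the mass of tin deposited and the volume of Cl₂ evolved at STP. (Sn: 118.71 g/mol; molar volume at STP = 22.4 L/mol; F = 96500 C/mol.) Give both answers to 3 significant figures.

197 g Sn; 37.1 L Cl₂

Q = 9.85 × 32436 = 3.195×10^5 C; n(e⁻) = 3.195×10^5 / 96500 = 3.311 mol
Cathode: Sn²⁺ + 2e⁻ → Sn → n(Sn) = 3.311/2 = 1.656 mol → 197 g
Anode: 2Cl⁻ → Cl₂ + 2e⁻ → n(Cl₂) = 3.311/2 = 1.656 mol → 37.1 L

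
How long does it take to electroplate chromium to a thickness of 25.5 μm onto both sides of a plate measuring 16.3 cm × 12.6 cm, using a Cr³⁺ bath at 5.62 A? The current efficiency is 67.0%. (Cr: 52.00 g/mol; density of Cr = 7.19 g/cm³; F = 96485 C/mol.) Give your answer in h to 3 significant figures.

3.09 h

Plated area = 2 × 16.3 × 12.6 = 410.8 cm²
Volume = 410.8 × 25.5×10⁻⁴ cm = 1.048 cm³
m(Cr) = 1.048 × 7.19 = 7.535 g
n(Cr) = 7.535 / 52.00 = 0.1449 mol; n(e⁻) = 3 × 0.1449 = 0.4347 mol
Q = 0.4347 × 96485 / 0.670 = 62600 C
t = 62600 / 5.62 = 11140 s = 3.09 h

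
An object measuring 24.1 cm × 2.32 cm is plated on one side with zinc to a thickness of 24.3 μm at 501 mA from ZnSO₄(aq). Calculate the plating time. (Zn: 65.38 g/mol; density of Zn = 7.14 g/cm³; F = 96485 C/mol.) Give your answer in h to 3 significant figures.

1.59 h

Plated area = 24.1 × 2.32 = 55.91 cm²
Volume = 55.91 × 24.3×10⁻⁴ cm = 0.1359 cm³
m(Zn) = 0.1359 × 7.14 = 0.9703 g
n(Zn) = 0.9703 / 65.38 = 0.01484 mol; n(e⁻) = 2 × 0.01484 = 0.02968 mol
Q = 0.02968 × 96485 = 2864 C
t = 2864 / 0.501 = 5717 s = 1.59 h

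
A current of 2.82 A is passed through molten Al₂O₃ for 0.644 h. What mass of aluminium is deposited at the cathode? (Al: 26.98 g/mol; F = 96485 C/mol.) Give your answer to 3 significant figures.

Charge passed = 2.82 × 2318.4 = 6538 C
Moles of electrons = 6538 / 96485 = 0.06776 mol
Al³⁺ + 3e⁻ → Al, so n(Al) = 0.06776 / 3 = 0.02259 mol
m = 0.02259 × 26.98 = 0.609 g

0.609 g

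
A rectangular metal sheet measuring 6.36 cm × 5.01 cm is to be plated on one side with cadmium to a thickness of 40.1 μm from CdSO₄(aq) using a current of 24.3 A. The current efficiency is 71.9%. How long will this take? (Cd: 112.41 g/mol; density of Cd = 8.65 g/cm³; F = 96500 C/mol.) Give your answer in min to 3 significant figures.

1.81 min

Plated area = 6.36 × 5.01 = 31.86 cm²
Volume = 31.86 × 40.1×10⁻⁴ cm = 0.1278 cm³
m(Cd) = 0.1278 × 8.65 = 1.105 g
n(Cd) = 1.105 / 112.41 = 0.009830 mol; n(e⁻) = 2 × 0.009830 = 0.01966 mol
Q = 0.01966 × 96500 / 0.719 = 2639 C
t = 2639 / 24.3 = 108.6 s = 1.81 min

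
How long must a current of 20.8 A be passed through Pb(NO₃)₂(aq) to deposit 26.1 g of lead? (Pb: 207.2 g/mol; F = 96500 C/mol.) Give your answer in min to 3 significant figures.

n(Pb) = 26.1 / 207.2 = 0.1260 mol
Pb²⁺ + 2e⁻ → Pb, so n(e⁻) = 2 × 0.1260 = 0.2520 mol
Q = 0.2520 × 96500 = 24320 C
t = Q / I = 24320 / 20.8 = 1169 s = 19.5 min

19.5 min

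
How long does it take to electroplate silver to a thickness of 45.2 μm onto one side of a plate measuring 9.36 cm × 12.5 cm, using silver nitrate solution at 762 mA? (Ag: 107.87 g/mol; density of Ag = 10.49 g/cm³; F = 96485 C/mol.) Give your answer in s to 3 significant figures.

6510 s

Plated area = 9.36 × 12.5 = 117.0 cm²
Volume = 117.0 × 45.2×10⁻⁴ cm = 0.5288 cm³
m(Ag) = 0.5288 × 10.49 = 5.547 g
n(Ag) = 5.547 / 107.87 = 0.05142 mol; n(e⁻) = 0.05142 mol
Q = 0.05142 × 96485 = 4961 C
t = 4961 / 0.762 = 6510 s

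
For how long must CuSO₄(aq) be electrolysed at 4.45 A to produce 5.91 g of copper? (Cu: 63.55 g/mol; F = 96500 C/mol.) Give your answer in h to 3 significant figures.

1.12 h

n(Cu) = 5.91 / 63.55 = 0.09300 mol
Cu²⁺ + 2e⁻ → Cu, so n(e⁻) = 2 × 0.09300 = 0.1860 mol
Q = 0.1860 × 96500 = 17950 C
t = Q / I = 17950 / 4.45 = 4034 s = 1.12 h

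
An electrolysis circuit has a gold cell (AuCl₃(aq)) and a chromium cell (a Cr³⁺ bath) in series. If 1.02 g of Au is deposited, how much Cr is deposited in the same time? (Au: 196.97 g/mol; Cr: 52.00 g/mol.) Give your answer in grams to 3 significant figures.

n(Au) = 1.02 / 196.97 = 0.005178 mol
Au³⁺ + 3e⁻ → Au, so n(e⁻) = 3 × 0.005178 = 0.01553 mol
Since the cells are in series, n(e⁻) in the Cr cell is also 0.01553 mol.
Cr³⁺ + 3e⁻ → Cr, so n(Cr) = 0.01553 / 3 = 0.005177 mol
m(Cr) = 0.005177 × 52.00 = 0.269 g

0.269 g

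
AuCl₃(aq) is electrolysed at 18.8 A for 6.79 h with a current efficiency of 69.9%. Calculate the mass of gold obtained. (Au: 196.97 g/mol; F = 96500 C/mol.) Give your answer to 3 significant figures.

Q = 18.8 × 24444 = 4.595×10^5 C
n(e⁻) = 4.595×10^5 / 96500 = 4.762 mol
Au³⁺ + 3e⁻ → Au, so theoretical m(Au) = 1.587 × 196.97 = 312.6 g
Actual mass = 69.9% × 312.6 = 219 g

219 g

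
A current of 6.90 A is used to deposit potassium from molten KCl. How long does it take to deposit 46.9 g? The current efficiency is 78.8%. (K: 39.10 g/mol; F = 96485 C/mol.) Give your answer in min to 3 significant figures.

n(K) = 46.9 / 39.10 = 1.199 mol
K⁺ + e⁻ → K, so n(e⁻) = 1.199 mol
Q = 1.199 × 96485 / 0.788 = 1.468×10^5 C
t = Q / I = 1.468×10^5 / 6.90 = 21280 s = 355 min

355 min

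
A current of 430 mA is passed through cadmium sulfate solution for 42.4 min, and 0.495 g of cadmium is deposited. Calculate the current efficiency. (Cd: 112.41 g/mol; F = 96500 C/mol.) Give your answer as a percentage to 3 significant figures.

Q = 0.430 × 2544 = 1094 C
n(e⁻) = 1094 / 96500 = 0.01134 mol
Cd²⁺ + 2e⁻ → Cd, so theoretical n(Cd) = 0.005670 mol → 0.6374 g
Efficiency = 0.495 / 0.6374 = 0.7766 = 77.7%

77.7%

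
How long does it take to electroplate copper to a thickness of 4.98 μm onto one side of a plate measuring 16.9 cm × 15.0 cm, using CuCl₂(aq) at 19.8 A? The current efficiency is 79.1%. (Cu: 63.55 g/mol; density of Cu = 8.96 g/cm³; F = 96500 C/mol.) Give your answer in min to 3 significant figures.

Plated area = 16.9 × 15.0 = 253.5 cm²
Volume = 253.5 × 4.98×10⁻⁴ cm = 0.1262 cm³
m(Cu) = 0.1262 × 8.96 = 1.131 g
n(Cu) = 1.131 / 63.55 = 0.01780 mol; n(e⁻) = 2 × 0.01780 = 0.03560 mol
Q = 0.03560 × 96500 / 0.791 = 4343 C
t = 4343 / 19.8 = 219.3 s = 3.66 min

3.66 min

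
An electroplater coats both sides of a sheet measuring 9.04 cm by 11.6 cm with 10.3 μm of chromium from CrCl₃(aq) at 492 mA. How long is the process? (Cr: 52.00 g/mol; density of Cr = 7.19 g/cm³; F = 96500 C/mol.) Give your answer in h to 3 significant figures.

4.88 h

Plated area = 2 × 9.04 × 11.6 = 209.7 cm²
Volume = 209.7 × 10.3×10⁻⁴ cm = 0.2160 cm³
m(Cr) = 0.2160 × 7.19 = 1.553 g
n(Cr) = 1.553 / 52.00 = 0.02987 mol; n(e⁻) = 3 × 0.02987 = 0.08961 mol
Q = 0.08961 × 96500 = 8647 C
t = 8647 / 0.492 = 17580 s = 4.88 h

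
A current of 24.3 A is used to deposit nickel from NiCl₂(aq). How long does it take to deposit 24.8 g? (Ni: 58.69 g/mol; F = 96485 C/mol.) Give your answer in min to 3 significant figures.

55.9 min

n(Ni) = 24.8 / 58.69 = 0.4226 mol
Ni²⁺ + 2e⁻ → Ni, so n(e⁻) = 2 × 0.4226 = 0.8452 mol
Q = 0.8452 × 96485 = 81550 C
t = Q / I = 81550 / 24.3 = 3356 s = 55.9 min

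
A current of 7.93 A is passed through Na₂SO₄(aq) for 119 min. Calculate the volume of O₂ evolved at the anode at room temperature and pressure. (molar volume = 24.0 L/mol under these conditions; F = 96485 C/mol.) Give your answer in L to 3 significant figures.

Q = It = 7.93 × 7140 = 56620 C
n(e⁻) = 56620 / 96485 = 0.5868 mol
2H₂O → O₂ + 4H⁺ + 4e⁻, so n(O₂) = 0.5868 / 4 = 0.1467 mol
V = 0.1467 × 24.0 = 3.521 L

3.52 L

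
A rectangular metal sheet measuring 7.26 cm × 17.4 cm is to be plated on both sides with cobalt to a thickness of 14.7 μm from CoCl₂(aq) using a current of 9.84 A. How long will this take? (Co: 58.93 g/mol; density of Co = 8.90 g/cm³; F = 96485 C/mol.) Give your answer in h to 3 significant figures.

0.306 h

Plated area = 2 × 7.26 × 17.4 = 252.6 cm²
Volume = 252.6 × 14.7×10⁻⁴ cm = 0.3713 cm³
m(Co) = 0.3713 × 8.90 = 3.305 g
n(Co) = 3.305 / 58.93 = 0.05608 mol; n(e⁻) = 2 × 0.05608 = 0.1122 mol
Q = 0.1122 × 96485 = 10830 C
t = 10830 / 9.84 = 1101 s = 0.306 h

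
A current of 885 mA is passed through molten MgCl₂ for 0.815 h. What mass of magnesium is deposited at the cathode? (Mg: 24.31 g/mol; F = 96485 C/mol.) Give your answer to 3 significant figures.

Q = It = 0.885 × 2934 = 2597 C
n(e⁻) = Q/F = 2597/96485 = 0.02692 mol
Mg²⁺ + 2e⁻ → Mg, so n(Mg) = 0.02692 / 2 = 0.01346 mol
m = 0.01346 × 24.31 = 0.327 g

0.327 g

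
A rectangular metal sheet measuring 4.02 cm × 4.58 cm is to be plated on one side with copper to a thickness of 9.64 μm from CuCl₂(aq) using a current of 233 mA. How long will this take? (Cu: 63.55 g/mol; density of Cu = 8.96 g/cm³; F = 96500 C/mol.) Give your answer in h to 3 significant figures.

0.576 h

Plated area = 4.02 × 4.58 = 18.41 cm²
Volume = 18.41 × 9.64×10⁻⁴ cm = 0.01775 cm³
m(Cu) = 0.01775 × 8.96 = 0.1590 g
n(Cu) = 0.1590 / 63.55 = 0.002502 mol; n(e⁻) = 2 × 0.002502 = 0.005004 mol
Q = 0.005004 × 96500 = 482.9 C
t = 482.9 / 0.233 = 2073 s = 0.576 h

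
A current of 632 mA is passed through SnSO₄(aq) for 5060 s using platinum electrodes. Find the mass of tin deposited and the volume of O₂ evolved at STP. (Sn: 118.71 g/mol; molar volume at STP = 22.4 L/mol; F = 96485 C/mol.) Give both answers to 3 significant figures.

Q = 0.632 × 5060 = 3198 C; n(e⁻) = 3198 / 96485 = 0.03315 mol
Cathode: Sn²⁺ + 2e⁻ → Sn → n(Sn) = 0.03315/2 = 0.01658 mol → 1.97 g
Anode: 2H₂O → O₂ + 4H⁺ + 4e⁻ → n(O₂) = 0.03315/4 = 0.008288 mol → 0.186 L

1.97 g Sn; 0.186 L O₂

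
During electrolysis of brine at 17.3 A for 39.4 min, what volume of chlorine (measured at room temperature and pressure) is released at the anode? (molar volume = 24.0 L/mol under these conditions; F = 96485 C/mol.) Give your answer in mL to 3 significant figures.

Q = It = 17.3 × 2364 = 40900 C
Moles of electrons = 40900 / 96485 = 0.4239 mol
2Cl⁻ → Cl₂ + 2e⁻, so n(Cl₂) = 0.4239 / 2 = 0.2120 mol
V = 0.2120 × 24.0 = 5.088 L
= 5090 mL

5090 mL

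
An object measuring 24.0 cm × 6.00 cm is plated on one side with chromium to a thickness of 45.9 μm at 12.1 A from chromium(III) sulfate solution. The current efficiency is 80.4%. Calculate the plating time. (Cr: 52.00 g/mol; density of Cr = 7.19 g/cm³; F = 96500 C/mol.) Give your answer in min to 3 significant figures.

45.3 min

Plated area = 24.0 × 6.00 = 144.0 cm²
Volume = 144.0 × 45.9×10⁻⁴ cm = 0.6610 cm³
m(Cr) = 0.6610 × 7.19 = 4.753 g
n(Cr) = 4.753 / 52.00 = 0.09140 mol; n(e⁻) = 3 × 0.09140 = 0.2742 mol
Q = 0.2742 × 96500 / 0.804 = 32910 C
t = 32910 / 12.1 = 2720 s = 45.3 min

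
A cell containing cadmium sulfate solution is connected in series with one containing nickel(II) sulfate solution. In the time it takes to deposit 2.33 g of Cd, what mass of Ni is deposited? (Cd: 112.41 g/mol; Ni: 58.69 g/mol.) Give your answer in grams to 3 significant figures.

1.22 g

n(Cd) = 2.33 / 112.41 = 0.02073 mol
Cd²⁺ + 2e⁻ → Cd, so n(e⁻) = 2 × 0.02073 = 0.04146 mol
Since the cells are in series, n(e⁻) in the Ni cell is also 0.04146 mol.
Ni²⁺ + 2e⁻ → Ni, so n(Ni) = 0.04146 / 2 = 0.02073 mol
m(Ni) = 0.02073 × 58.69 = 1.22 g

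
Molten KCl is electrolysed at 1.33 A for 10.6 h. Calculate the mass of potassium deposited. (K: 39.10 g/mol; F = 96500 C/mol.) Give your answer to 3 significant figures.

20.6 g

Q = It = 1.33 × 38160 = 50750 C
n(e⁻) = 50750 / 96500 = 0.5259 mol
K⁺ + e⁻ → K, so n(K) = 0.5259 mol
m = 0.5259 × 39.10 = 20.6 g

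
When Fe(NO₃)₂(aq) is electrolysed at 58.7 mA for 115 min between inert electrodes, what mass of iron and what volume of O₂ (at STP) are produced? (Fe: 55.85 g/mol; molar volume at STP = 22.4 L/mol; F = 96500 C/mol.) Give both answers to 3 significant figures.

0.117 g Fe; 0.0235 L O₂

Q = 0.0587 × 6900 = 405.0 C; n(e⁻) = 405.0 / 96500 = 0.004197 mol
Cathode: Fe²⁺ + 2e⁻ → Fe → n(Fe) = 0.004197/2 = 0.002099 mol → 0.117 g
Anode: 2H₂O → O₂ + 4H⁺ + 4e⁻ → n(O₂) = 0.004197/4 = 0.001049 mol → 0.0235 L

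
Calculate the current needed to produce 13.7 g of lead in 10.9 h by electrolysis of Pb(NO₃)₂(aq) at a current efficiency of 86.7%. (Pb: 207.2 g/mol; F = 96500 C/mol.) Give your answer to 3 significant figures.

n(Pb) = 13.7 / 207.2 = 0.06612 mol
Pb²⁺ + 2e⁻ → Pb, so n(e⁻) = 2 × 0.06612 = 0.1322 mol
Q = 0.1322 × 96500 / 0.867 = 14710 C
I = Q / t = 14710 / 39240 s = 0.375 A

0.375 A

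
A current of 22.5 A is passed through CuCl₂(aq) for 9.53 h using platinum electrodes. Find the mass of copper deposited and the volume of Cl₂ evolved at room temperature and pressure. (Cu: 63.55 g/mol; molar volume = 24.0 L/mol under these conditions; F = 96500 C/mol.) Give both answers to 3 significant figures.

Q = 22.5 × 34308 = 7.719×10^5 C; n(e⁻) = 7.719×10^5 / 96500 = 7.999 mol
Cathode: Cu²⁺ + 2e⁻ → Cu → n(Cu) = 7.999/2 = 4.000 mol → 254 g
Anode: 2Cl⁻ → Cl₂ + 2e⁻ → n(Cl₂) = 7.999/2 = 4.000 mol → 96.0 L

254 g Cu; 96.0 L Cl₂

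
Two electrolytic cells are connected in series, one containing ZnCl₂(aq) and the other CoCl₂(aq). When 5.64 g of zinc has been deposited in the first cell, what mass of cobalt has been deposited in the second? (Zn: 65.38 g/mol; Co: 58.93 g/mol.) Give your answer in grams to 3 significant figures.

n(Zn) = 5.64 / 65.38 = 0.08626 mol
Zn²⁺ + 2e⁻ → Zn, so n(e⁻) = 2 × 0.08626 = 0.1725 mol
Since the cells are in series, n(e⁻) in the Co cell is also 0.1725 mol.
Co²⁺ + 2e⁻ → Co, so n(Co) = 0.1725 / 2 = 0.08625 mol
m(Co) = 0.08625 × 58.93 = 5.08 g

5.08 g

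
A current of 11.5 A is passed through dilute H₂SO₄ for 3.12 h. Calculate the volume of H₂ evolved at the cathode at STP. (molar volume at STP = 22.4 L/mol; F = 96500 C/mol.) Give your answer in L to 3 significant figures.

Charge passed = 11.5 × 11232 = 1.292×10^5 C
n(e⁻) = 1.292×10^5 / 96500 = 1.339 mol
2H⁺ + 2e⁻ → H₂, so n(H₂) = 1.339 / 2 = 0.6695 mol
V = 0.6695 × 22.4 = 15.00 L

15.0 L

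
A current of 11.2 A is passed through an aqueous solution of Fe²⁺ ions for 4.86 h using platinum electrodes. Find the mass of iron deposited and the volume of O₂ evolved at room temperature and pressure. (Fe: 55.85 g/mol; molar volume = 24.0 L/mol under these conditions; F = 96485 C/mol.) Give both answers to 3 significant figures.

56.7 g Fe; 12.2 L O₂

Q = 11.2 × 17496 = 1.960×10^5 C; n(e⁻) = 1.960×10^5 / 96485 = 2.031 mol
Cathode: Fe²⁺ + 2e⁻ → Fe → n(Fe) = 2.031/2 = 1.016 mol → 56.7 g
Anode: 2H₂O → O₂ + 4H⁺ + 4e⁻ → n(O₂) = 2.031/4 = 0.5078 mol → 12.2 L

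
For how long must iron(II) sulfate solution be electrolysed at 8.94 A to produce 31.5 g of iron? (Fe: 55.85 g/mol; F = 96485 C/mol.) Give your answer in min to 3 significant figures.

n(Fe) = 31.5 / 55.85 = 0.5640 mol
Fe²⁺ + 2e⁻ → Fe, so n(e⁻) = 2 × 0.5640 = 1.128 mol
Q = 1.128 × 96485 = 1.088×10^5 C
t = Q / I = 1.088×10^5 / 8.94 = 12170 s = 203 min

203 min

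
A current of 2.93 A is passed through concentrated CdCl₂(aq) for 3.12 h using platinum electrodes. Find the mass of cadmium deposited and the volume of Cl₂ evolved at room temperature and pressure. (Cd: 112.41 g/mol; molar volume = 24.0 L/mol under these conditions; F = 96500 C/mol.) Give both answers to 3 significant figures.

19.2 g Cd; 4.09 L Cl₂

Q = 2.93 × 11232 = 32910 C; n(e⁻) = 32910 / 96500 = 0.3410 mol
Cathode: Cd²⁺ + 2e⁻ → Cd → n(Cd) = 0.3410/2 = 0.1705 mol → 19.2 g
Anode: 2Cl⁻ → Cl₂ + 2e⁻ → n(Cl₂) = 0.3410/2 = 0.1705 mol → 4.09 L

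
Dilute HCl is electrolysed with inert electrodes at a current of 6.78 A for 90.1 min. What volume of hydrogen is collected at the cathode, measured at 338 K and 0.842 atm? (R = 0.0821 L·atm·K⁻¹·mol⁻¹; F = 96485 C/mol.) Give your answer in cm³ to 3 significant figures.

6260 cm³

Charge passed = 6.78 × 5406 = 36650 C
Moles of electrons = 36650 / 96485 = 0.3799 mol
2H⁺ + 2e⁻ → H₂, so n(H₂) = 0.3799 / 2 = 0.1900 mol
V = nRT/P = 0.1900 × 0.0821 × 338 / 0.842 = 6.262 L
= 6260 cm³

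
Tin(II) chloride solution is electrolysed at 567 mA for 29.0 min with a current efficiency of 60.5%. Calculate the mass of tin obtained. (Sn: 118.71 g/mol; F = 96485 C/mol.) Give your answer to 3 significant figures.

Q = 0.567 × 1740 = 986.6 C
n(e⁻) = 986.6 / 96485 = 0.01023 mol
Sn²⁺ + 2e⁻ → Sn, so theoretical m(Sn) = 0.005115 × 118.71 = 0.6072 g
Actual mass = 60.5% × 0.6072 = 0.367 g

0.367 g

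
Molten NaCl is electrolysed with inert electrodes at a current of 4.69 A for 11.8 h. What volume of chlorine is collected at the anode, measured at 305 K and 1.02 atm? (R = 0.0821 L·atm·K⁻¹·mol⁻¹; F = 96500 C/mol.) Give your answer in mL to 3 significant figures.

25300 mL

Q = 4.69 A × 42480 s = 1.992×10^5 C
n(e⁻) = Q/F = 1.992×10^5/96500 = 2.064 mol
2Cl⁻ → Cl₂ + 2e⁻, so n(Cl₂) = 2.064 / 2 = 1.032 mol
V = nRT/P = 1.032 × 0.0821 × 305 / 1.02 = 25.34 L
= 25300 mL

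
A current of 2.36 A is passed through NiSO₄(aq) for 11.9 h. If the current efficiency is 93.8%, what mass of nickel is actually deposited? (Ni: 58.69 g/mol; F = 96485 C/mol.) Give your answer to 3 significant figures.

Q = 2.36 × 42840 = 1.011×10^5 C
n(e⁻) = 1.011×10^5 / 96485 = 1.048 mol
Ni²⁺ + 2e⁻ → Ni, so theoretical m(Ni) = 0.5240 × 58.69 = 30.75 g
Actual mass = 93.8% × 30.75 = 28.8 g

28.8 g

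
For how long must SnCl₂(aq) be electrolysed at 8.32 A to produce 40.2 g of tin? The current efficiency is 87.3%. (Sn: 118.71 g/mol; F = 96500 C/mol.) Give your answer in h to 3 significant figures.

2.50 h

n(Sn) = 40.2 / 118.71 = 0.3386 mol
Sn²⁺ + 2e⁻ → Sn, so n(e⁻) = 2 × 0.3386 = 0.6772 mol
Q = 0.6772 × 96500 / 0.873 = 74860 C
t = Q / I = 74860 / 8.32 = 8998 s = 2.50 h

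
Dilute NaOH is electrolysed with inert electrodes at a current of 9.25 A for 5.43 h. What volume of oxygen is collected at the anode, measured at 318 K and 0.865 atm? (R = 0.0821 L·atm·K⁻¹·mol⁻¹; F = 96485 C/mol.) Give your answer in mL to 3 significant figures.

14100 mL

Q = It = 9.25 × 19548 = 1.808×10^5 C
Moles of electrons = 1.808×10^5 / 96485 = 1.874 mol
2H₂O → O₂ + 4H⁺ + 4e⁻, so n(O₂) = 1.874 / 4 = 0.4685 mol
V = nRT/P = 0.4685 × 0.0821 × 318 / 0.865 = 14.14 L
= 14100 mL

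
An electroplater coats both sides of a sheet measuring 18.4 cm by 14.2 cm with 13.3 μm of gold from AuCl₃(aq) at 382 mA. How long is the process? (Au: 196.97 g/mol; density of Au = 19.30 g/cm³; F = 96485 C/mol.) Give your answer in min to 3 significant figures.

860 min

Plated area = 2 × 18.4 × 14.2 = 522.6 cm²
Volume = 522.6 × 13.3×10⁻⁴ cm = 0.6951 cm³
m(Au) = 0.6951 × 19.30 = 13.42 g
n(Au) = 13.42 / 196.97 = 0.06813 mol; n(e⁻) = 3 × 0.06813 = 0.2044 mol
Q = 0.2044 × 96485 = 19720 C
t = 19720 / 0.382 = 51620 s = 860 min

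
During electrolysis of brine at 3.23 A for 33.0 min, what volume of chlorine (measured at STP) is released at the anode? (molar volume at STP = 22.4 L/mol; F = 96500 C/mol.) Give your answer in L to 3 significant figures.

Q = 3.23 A × 1980 s = 6395 C
Moles of electrons = 6395 / 96500 = 0.06627 mol
2Cl⁻ → Cl₂ + 2e⁻, so n(Cl₂) = 0.06627 / 2 = 0.03314 mol
V = 0.03314 × 22.4 = 0.7423 L

0.742 L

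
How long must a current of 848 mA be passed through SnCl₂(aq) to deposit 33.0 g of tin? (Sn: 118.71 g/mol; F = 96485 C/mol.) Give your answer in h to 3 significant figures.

17.6 h

n(Sn) = 33.0 / 118.71 = 0.2780 mol
Sn²⁺ + 2e⁻ → Sn, so n(e⁻) = 2 × 0.2780 = 0.5560 mol
Q = 0.5560 × 96485 = 53650 C
t = Q / I = 53650 / 0.848 = 63270 s = 17.6 h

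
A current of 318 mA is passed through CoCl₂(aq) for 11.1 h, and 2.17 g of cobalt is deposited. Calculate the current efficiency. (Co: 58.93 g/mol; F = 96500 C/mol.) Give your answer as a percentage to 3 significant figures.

Q = 0.318 × 39960 = 12710 C
n(e⁻) = 12710 / 96500 = 0.1317 mol
Co²⁺ + 2e⁻ → Co, so theoretical n(Co) = 0.06585 mol → 3.881 g
Efficiency = 2.17 / 3.881 = 0.5591 = 55.9%

55.9%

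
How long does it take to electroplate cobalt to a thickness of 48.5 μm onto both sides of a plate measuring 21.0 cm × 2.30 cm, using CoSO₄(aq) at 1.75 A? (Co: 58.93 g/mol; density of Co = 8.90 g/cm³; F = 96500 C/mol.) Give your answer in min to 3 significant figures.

130 min

Plated area = 2 × 21.0 × 2.30 = 96.60 cm²
Volume = 96.60 × 48.5×10⁻⁴ cm = 0.4685 cm³
m(Co) = 0.4685 × 8.90 = 4.170 g
n(Co) = 4.170 / 58.93 = 0.07076 mol; n(e⁻) = 2 × 0.07076 = 0.1415 mol
Q = 0.1415 × 96500 = 13650 C
t = 13650 / 1.75 = 7800 s = 130 min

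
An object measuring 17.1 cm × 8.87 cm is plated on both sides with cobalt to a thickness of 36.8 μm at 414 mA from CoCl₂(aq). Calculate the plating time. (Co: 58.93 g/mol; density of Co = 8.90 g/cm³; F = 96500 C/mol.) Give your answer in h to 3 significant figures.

Plated area = 2 × 17.1 × 8.87 = 303.4 cm²
Volume = 303.4 × 36.8×10⁻⁴ cm = 1.117 cm³
m(Co) = 1.117 × 8.90 = 9.941 g
n(Co) = 9.941 / 58.93 = 0.1687 mol; n(e⁻) = 2 × 0.1687 = 0.3374 mol
Q = 0.3374 × 96500 = 32560 C
t = 32560 / 0.414 = 78650 s = 21.8 h

21.8 h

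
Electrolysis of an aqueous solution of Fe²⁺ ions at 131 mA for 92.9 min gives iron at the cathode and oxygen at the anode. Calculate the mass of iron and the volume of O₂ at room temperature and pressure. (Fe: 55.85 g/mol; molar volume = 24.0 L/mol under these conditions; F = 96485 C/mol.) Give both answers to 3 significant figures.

Q = 0.131 × 5574 = 730.2 C; n(e⁻) = 730.2 / 96485 = 0.007568 mol
Cathode: Fe²⁺ + 2e⁻ → Fe → n(Fe) = 0.007568/2 = 0.003784 mol → 0.211 g
Anode: 2H₂O → O₂ + 4H⁺ + 4e⁻ → n(O₂) = 0.007568/4 = 0.001892 mol → 0.0454 L

0.211 g Fe; 0.0454 L O₂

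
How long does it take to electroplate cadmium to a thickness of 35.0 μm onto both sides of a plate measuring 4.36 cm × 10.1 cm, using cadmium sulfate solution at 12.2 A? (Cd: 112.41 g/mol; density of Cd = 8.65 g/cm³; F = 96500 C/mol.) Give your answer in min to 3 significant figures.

Plated area = 2 × 4.36 × 10.1 = 88.07 cm²
Volume = 88.07 × 35.0×10⁻⁴ cm = 0.3082 cm³
m(Cd) = 0.3082 × 8.65 = 2.666 g
n(Cd) = 2.666 / 112.41 = 0.02372 mol; n(e⁻) = 2 × 0.02372 = 0.04744 mol
Q = 0.04744 × 96500 = 4578 C
t = 4578 / 12.2 = 375.2 s = 6.25 min

6.25 min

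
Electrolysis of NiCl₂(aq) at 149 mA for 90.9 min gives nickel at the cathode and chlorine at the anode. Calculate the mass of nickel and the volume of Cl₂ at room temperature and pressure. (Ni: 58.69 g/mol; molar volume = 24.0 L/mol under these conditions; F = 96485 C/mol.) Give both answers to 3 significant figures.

Q = 0.149 × 5454 = 812.6 C; n(e⁻) = 812.6 / 96485 = 0.008422 mol
Cathode: Ni²⁺ + 2e⁻ → Ni → n(Ni) = 0.008422/2 = 0.004211 mol → 0.247 g
Anode: 2Cl⁻ → Cl₂ + 2e⁻ → n(Cl₂) = 0.008422/2 = 0.004211 mol → 0.101 L

0.247 g Ni; 0.101 L Cl₂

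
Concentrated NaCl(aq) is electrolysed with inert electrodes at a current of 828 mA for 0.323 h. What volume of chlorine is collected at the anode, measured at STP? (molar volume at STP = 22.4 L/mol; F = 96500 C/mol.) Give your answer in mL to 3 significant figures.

112 mL

Q = It = 0.828 × 1162.8 = 962.8 C
n(e⁻) = 962.8 / 96500 = 0.009977 mol
2Cl⁻ → Cl₂ + 2e⁻, so n(Cl₂) = 0.009977 / 2 = 0.004989 mol
V = 0.004989 × 22.4 = 0.1118 L
= 112 mL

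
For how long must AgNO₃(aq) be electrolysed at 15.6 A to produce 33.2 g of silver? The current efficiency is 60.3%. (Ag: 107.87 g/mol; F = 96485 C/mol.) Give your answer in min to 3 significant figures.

n(Ag) = 33.2 / 107.87 = 0.3078 mol
Ag⁺ + e⁻ → Ag, so n(e⁻) = 0.3078 mol
Q = 0.3078 × 96485 / 0.603 = 49250 C
t = Q / I = 49250 / 15.6 = 3157 s = 52.6 min

52.6 min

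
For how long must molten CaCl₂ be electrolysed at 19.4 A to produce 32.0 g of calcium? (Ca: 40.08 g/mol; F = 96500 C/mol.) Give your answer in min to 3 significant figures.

n(Ca) = 32.0 / 40.08 = 0.7984 mol
Ca²⁺ + 2e⁻ → Ca, so n(e⁻) = 2 × 0.7984 = 1.597 mol
Q = 1.597 × 96500 = 1.541×10^5 C
t = Q / I = 1.541×10^5 / 19.4 = 7943 s = 132 min

132 min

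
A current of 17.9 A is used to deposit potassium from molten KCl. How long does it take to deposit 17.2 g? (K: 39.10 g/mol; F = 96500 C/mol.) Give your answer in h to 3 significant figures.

n(K) = 17.2 / 39.10 = 0.4399 mol
K⁺ + e⁻ → K, so n(e⁻) = 0.4399 mol
Q = 0.4399 × 96500 = 42450 C
t = Q / I = 42450 / 17.9 = 2372 s = 0.659 h

0.659 h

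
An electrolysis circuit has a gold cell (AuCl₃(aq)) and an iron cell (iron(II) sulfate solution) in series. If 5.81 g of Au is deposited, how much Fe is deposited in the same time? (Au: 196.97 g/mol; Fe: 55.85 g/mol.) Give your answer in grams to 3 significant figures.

2.47 g

n(Au) = 5.81 / 196.97 = 0.02950 mol
Au³⁺ + 3e⁻ → Au, so n(e⁻) = 3 × 0.02950 = 0.08850 mol
The cells are in series, so the same charge (and hence the same n(e⁻) = 0.08850 mol) passes through both.
Fe²⁺ + 2e⁻ → Fe, so n(Fe) = 0.08850 / 2 = 0.04425 mol
m(Fe) = 0.04425 × 55.85 = 2.47 g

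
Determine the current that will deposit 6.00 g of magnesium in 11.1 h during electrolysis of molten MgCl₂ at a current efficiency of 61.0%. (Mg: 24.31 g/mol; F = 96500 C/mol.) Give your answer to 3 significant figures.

1.95 A

n(Mg) = 6.00 / 24.31 = 0.2468 mol
Mg²⁺ + 2e⁻ → Mg, so n(e⁻) = 2 × 0.2468 = 0.4936 mol
Q = 0.4936 × 96500 / 0.610 = 78090 C
I = Q / t = 78090 / 39960 s = 1.95 A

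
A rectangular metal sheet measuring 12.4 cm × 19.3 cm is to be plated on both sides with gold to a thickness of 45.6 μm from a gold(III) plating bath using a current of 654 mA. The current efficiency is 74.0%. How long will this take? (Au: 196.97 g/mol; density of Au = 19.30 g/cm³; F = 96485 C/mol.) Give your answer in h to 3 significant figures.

35.5 h

Plated area = 2 × 12.4 × 19.3 = 478.6 cm²
Volume = 478.6 × 45.6×10⁻⁴ cm = 2.182 cm³
m(Au) = 2.182 × 19.30 = 42.11 g
n(Au) = 42.11 / 196.97 = 0.2138 mol; n(e⁻) = 3 × 0.2138 = 0.6414 mol
Q = 0.6414 × 96485 / 0.740 = 83630 C
t = 83630 / 0.654 = 1.279×10^5 s = 35.5 h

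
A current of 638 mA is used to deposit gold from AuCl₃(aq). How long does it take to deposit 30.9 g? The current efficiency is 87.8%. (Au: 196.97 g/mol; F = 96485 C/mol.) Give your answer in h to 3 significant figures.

22.5 h

n(Au) = 30.9 / 196.97 = 0.1569 mol
Au³⁺ + 3e⁻ → Au, so n(e⁻) = 3 × 0.1569 = 0.4707 mol
Q = 0.4707 × 96485 / 0.878 = 51730 C
t = Q / I = 51730 / 0.638 = 81080 s = 22.5 h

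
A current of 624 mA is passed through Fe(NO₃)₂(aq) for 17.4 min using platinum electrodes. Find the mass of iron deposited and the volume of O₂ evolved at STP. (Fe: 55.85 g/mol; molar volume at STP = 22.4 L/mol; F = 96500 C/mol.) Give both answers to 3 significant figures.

Q = 0.624 × 1044 = 651.5 C; n(e⁻) = 651.5 / 96500 = 0.006751 mol
Cathode: Fe²⁺ + 2e⁻ → Fe → n(Fe) = 0.006751/2 = 0.003376 mol → 0.189 g
Anode: 2H₂O → O₂ + 4H⁺ + 4e⁻ → n(O₂) = 0.006751/4 = 0.001688 mol → 0.0378 L

0.189 g Fe; 0.0378 L O₂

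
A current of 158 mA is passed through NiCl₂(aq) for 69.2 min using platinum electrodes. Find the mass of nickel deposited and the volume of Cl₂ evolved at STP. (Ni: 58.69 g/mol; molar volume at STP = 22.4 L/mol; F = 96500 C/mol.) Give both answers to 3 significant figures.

0.199 g Ni; 0.0761 L Cl₂

Q = 0.158 × 4152 = 656.0 C; n(e⁻) = 656.0 / 96500 = 0.006798 mol
Cathode: Ni²⁺ + 2e⁻ → Ni → n(Ni) = 0.006798/2 = 0.003399 mol → 0.199 g
Anode: 2Cl⁻ → Cl₂ + 2e⁻ → n(Cl₂) = 0.006798/2 = 0.003399 mol → 0.0761 L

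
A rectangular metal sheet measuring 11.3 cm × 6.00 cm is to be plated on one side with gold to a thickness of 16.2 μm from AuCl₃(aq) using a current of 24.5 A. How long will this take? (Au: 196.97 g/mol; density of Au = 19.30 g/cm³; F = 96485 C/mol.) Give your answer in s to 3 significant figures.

127 s

Plated area = 11.3 × 6.00 = 67.80 cm²
Volume = 67.80 × 16.2×10⁻⁴ cm = 0.1098 cm³
m(Au) = 0.1098 × 19.30 = 2.119 g
n(Au) = 2.119 / 196.97 = 0.01076 mol; n(e⁻) = 3 × 0.01076 = 0.03228 mol
Q = 0.03228 × 96485 = 3115 C
t = 3115 / 24.5 = 127.1 s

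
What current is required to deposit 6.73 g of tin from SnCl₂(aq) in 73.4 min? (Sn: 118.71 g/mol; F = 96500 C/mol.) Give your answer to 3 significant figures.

n(Sn) = 6.73 / 118.71 = 0.05669 mol
Sn²⁺ + 2e⁻ → Sn, so n(e⁻) = 2 × 0.05669 = 0.1134 mol
Q = 0.1134 × 96500 = 10940 C
I = Q / t = 10940 / 4404 s = 2.48 A

2.48 A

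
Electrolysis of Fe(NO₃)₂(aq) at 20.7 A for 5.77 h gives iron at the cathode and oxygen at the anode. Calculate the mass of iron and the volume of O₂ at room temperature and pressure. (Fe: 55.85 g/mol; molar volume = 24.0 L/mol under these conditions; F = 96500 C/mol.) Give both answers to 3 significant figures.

Q = 20.7 × 20772 = 4.300×10^5 C; n(e⁻) = 4.300×10^5 / 96500 = 4.456 mol
Cathode: Fe²⁺ + 2e⁻ → Fe → n(Fe) = 4.456/2 = 2.228 mol → 124 g
Anode: 2H₂O → O₂ + 4H⁺ + 4e⁻ → n(O₂) = 4.456/4 = 1.114 mol → 26.7 L

124 g Fe; 26.7 L O₂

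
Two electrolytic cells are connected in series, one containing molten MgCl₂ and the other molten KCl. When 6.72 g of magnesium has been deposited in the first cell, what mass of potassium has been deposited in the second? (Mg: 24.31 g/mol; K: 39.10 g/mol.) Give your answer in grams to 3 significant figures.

n(Mg) = 6.72 / 24.31 = 0.2764 mol
Mg²⁺ + 2e⁻ → Mg, so n(e⁻) = 2 × 0.2764 = 0.5528 mol
Since the cells are in series, n(e⁻) in the K cell is also 0.5528 mol.
K⁺ + e⁻ → K, so n(K) = 0.5528 mol
m(K) = 0.5528 × 39.10 = 21.6 g

21.6 g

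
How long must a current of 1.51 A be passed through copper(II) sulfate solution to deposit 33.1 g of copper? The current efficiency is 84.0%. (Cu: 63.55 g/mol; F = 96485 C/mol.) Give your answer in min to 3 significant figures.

1320 min

n(Cu) = 33.1 / 63.55 = 0.5208 mol
Cu²⁺ + 2e⁻ → Cu, so n(e⁻) = 2 × 0.5208 = 1.042 mol
Q = 1.042 × 96485 / 0.840 = 1.197×10^5 C
t = Q / I = 1.197×10^5 / 1.51 = 79270 s = 1320 min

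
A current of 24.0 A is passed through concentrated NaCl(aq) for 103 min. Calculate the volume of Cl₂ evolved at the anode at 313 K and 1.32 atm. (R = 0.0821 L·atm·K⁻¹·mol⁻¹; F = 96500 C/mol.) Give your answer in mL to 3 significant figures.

Charge passed = 24.0 × 6180 = 1.483×10^5 C
Moles of electrons = 1.483×10^5 / 96500 = 1.537 mol
2Cl⁻ → Cl₂ + 2e⁻, so n(Cl₂) = 1.537 / 2 = 0.7685 mol
V = nRT/P = 0.7685 × 0.0821 × 313 / 1.32 = 14.96 L
= 15000 mL

15000 mL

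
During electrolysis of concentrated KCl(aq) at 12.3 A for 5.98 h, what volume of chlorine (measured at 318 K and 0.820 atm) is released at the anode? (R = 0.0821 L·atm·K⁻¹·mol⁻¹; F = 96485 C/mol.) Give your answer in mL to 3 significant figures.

43700 mL

Q = It = 12.3 × 21528 = 2.648×10^5 C
n(e⁻) = 2.648×10^5 / 96485 = 2.744 mol
2Cl⁻ → Cl₂ + 2e⁻, so n(Cl₂) = 2.744 / 2 = 1.372 mol
V = nRT/P = 1.372 × 0.0821 × 318 / 0.820 = 43.68 L
= 43700 mL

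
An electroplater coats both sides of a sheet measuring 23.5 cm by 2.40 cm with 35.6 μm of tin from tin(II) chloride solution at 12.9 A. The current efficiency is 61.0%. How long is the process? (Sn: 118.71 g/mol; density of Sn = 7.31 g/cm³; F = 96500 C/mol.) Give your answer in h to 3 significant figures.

0.168 h

Plated area = 2 × 23.5 × 2.40 = 112.8 cm²
Volume = 112.8 × 35.6×10⁻⁴ cm = 0.4016 cm³
m(Sn) = 0.4016 × 7.31 = 2.936 g
n(Sn) = 2.936 / 118.71 = 0.02473 mol; n(e⁻) = 2 × 0.02473 = 0.04946 mol
Q = 0.04946 × 96500 / 0.610 = 7824 C
t = 7824 / 12.9 = 606.5 s = 0.168 h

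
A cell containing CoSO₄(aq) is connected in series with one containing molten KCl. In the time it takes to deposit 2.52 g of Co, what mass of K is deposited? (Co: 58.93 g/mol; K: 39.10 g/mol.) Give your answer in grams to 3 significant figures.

n(Co) = 2.52 / 58.93 = 0.04276 mol
Co²⁺ + 2e⁻ → Co, so n(e⁻) = 2 × 0.04276 = 0.08552 mol
In series, the same 0.08552 mol of electrons flows through the second cell.
K⁺ + e⁻ → K, so n(K) = 0.08552 mol
m(K) = 0.08552 × 39.10 = 3.34 g

3.34 g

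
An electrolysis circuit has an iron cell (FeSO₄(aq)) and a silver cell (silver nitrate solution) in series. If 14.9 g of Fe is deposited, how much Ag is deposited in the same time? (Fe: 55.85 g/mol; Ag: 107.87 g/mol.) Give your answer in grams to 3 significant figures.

57.6 g

n(Fe) = 14.9 / 55.85 = 0.2668 mol
Fe²⁺ + 2e⁻ → Fe, so n(e⁻) = 2 × 0.2668 = 0.5336 mol
Same current for the same time ⇒ same n(e⁻) = 0.5336 mol in both cells.
Ag⁺ + e⁻ → Ag, so n(Ag) = 0.5336 mol
m(Ag) = 0.5336 × 107.87 = 57.6 g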